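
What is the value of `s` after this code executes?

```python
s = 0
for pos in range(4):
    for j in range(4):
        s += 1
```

Let's trace through this code step by step.

Initialize: s = 0
Entering loop: for pos in range(4):

After execution: s = 16
16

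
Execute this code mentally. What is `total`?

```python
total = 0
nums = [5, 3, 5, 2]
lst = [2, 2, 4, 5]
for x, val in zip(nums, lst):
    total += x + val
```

Let's trace through this code step by step.

Initialize: total = 0
Initialize: nums = [5, 3, 5, 2]
Initialize: lst = [2, 2, 4, 5]
Entering loop: for x, val in zip(nums, lst):

After execution: total = 28
28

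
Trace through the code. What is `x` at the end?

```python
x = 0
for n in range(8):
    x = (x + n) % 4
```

Let's trace through this code step by step.

Initialize: x = 0
Entering loop: for n in range(8):

After execution: x = 0
0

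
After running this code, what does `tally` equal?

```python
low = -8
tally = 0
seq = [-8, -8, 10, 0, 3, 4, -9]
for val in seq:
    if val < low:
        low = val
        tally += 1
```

Let's trace through this code step by step.

Initialize: low = -8
Initialize: tally = 0
Initialize: seq = [-8, -8, 10, 0, 3, 4, -9]
Entering loop: for val in seq:

After execution: tally = 1
1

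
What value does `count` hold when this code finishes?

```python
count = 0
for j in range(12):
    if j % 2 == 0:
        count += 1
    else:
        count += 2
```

Let's trace through this code step by step.

Initialize: count = 0
Entering loop: for j in range(12):

After execution: count = 18
18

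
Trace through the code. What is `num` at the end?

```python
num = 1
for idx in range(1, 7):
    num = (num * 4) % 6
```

Let's trace through this code step by step.

Initialize: num = 1
Entering loop: for idx in range(1, 7):

After execution: num = 4
4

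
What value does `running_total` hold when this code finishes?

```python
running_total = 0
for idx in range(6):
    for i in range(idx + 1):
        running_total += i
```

Let's trace through this code step by step.

Initialize: running_total = 0
Entering loop: for idx in range(6):

After execution: running_total = 35
35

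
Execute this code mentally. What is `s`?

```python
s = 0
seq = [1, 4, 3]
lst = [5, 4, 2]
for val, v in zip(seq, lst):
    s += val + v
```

Let's trace through this code step by step.

Initialize: s = 0
Initialize: seq = [1, 4, 3]
Initialize: lst = [5, 4, 2]
Entering loop: for val, v in zip(seq, lst):

After execution: s = 19
19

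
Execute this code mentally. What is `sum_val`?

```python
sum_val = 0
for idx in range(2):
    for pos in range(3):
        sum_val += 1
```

Let's trace through this code step by step.

Initialize: sum_val = 0
Entering loop: for idx in range(2):

After execution: sum_val = 6
6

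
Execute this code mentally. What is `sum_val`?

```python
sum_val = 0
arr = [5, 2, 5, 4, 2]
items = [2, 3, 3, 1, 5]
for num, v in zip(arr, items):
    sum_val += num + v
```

Let's trace through this code step by step.

Initialize: sum_val = 0
Initialize: arr = [5, 2, 5, 4, 2]
Initialize: items = [2, 3, 3, 1, 5]
Entering loop: for num, v in zip(arr, items):

After execution: sum_val = 32
32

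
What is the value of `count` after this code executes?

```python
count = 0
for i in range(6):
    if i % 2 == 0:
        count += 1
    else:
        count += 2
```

Let's trace through this code step by step.

Initialize: count = 0
Entering loop: for i in range(6):

After execution: count = 9
9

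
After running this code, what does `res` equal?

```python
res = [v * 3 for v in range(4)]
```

Let's trace through this code step by step.

Initialize: res = [v * 3 for v in range(4)]

After execution: res = [0, 3, 6, 9]
[0, 3, 6, 9]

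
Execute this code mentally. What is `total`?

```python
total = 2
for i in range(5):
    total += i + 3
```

Let's trace through this code step by step.

Initialize: total = 2
Entering loop: for i in range(5):

After execution: total = 27
27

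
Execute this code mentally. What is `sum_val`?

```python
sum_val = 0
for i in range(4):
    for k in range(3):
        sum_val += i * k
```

Let's trace through this code step by step.

Initialize: sum_val = 0
Entering loop: for i in range(4):

After execution: sum_val = 18
18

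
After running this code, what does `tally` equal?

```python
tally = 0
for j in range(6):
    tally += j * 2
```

Let's trace through this code step by step.

Initialize: tally = 0
Entering loop: for j in range(6):

After execution: tally = 30
30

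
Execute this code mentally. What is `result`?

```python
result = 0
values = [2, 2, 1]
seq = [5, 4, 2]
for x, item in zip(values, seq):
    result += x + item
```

Let's trace through this code step by step.

Initialize: result = 0
Initialize: values = [2, 2, 1]
Initialize: seq = [5, 4, 2]
Entering loop: for x, item in zip(values, seq):

After execution: result = 16
16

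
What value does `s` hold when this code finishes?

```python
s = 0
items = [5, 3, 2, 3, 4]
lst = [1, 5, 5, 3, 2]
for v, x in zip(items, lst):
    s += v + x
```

Let's trace through this code step by step.

Initialize: s = 0
Initialize: items = [5, 3, 2, 3, 4]
Initialize: lst = [1, 5, 5, 3, 2]
Entering loop: for v, x in zip(items, lst):

After execution: s = 33
33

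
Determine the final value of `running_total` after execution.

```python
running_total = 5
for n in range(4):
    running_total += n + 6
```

Let's trace through this code step by step.

Initialize: running_total = 5
Entering loop: for n in range(4):

After execution: running_total = 35
35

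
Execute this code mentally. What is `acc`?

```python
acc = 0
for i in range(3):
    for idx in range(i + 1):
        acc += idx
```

Let's trace through this code step by step.

Initialize: acc = 0
Entering loop: for i in range(3):

After execution: acc = 4
4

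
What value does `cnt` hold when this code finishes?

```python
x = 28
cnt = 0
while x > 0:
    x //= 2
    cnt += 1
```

Let's trace through this code step by step.

Initialize: x = 28
Initialize: cnt = 0
Entering loop: while x > 0:

After execution: cnt = 5
5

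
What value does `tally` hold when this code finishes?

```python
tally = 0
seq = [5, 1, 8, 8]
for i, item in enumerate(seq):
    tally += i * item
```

Let's trace through this code step by step.

Initialize: tally = 0
Initialize: seq = [5, 1, 8, 8]
Entering loop: for i, item in enumerate(seq):

After execution: tally = 41
41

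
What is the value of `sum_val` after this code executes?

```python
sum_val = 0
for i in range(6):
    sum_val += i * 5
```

Let's trace through this code step by step.

Initialize: sum_val = 0
Entering loop: for i in range(6):

After execution: sum_val = 75
75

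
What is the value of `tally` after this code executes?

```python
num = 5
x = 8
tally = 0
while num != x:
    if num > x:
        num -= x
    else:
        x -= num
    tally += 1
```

Let's trace through this code step by step.

Initialize: num = 5
Initialize: x = 8
Initialize: tally = 0
Entering loop: while num != x:

After execution: tally = 4
4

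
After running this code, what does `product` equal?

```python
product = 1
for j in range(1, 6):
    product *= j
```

Let's trace through this code step by step.

Initialize: product = 1
Entering loop: for j in range(1, 6):

After execution: product = 120
120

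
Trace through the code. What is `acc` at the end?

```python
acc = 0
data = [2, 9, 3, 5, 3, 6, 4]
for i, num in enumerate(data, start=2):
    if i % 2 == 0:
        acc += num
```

Let's trace through this code step by step.

Initialize: acc = 0
Initialize: data = [2, 9, 3, 5, 3, 6, 4]
Entering loop: for i, num in enumerate(data, start=2):

After execution: acc = 12
12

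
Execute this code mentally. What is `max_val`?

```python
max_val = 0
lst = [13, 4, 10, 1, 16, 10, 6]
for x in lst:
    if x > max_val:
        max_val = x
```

Let's trace through this code step by step.

Initialize: max_val = 0
Initialize: lst = [13, 4, 10, 1, 16, 10, 6]
Entering loop: for x in lst:

After execution: max_val = 16
16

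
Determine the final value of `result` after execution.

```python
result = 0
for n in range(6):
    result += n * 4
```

Let's trace through this code step by step.

Initialize: result = 0
Entering loop: for n in range(6):

After execution: result = 60
60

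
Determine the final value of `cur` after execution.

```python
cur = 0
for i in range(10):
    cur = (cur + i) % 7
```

Let's trace through this code step by step.

Initialize: cur = 0
Entering loop: for i in range(10):

After execution: cur = 3
3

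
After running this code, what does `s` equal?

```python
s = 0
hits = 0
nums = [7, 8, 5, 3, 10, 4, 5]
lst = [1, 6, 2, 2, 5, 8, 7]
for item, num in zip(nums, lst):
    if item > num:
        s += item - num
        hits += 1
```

Let's trace through this code step by step.

Initialize: s = 0
Initialize: hits = 0
Initialize: nums = [7, 8, 5, 3, 10, 4, 5]
Initialize: lst = [1, 6, 2, 2, 5, 8, 7]
Entering loop: for item, num in zip(nums, lst):

After execution: s = 17
17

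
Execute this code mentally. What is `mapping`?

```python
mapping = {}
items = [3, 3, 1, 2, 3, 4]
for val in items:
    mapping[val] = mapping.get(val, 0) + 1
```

Let's trace through this code step by step.

Initialize: mapping = {}
Initialize: items = [3, 3, 1, 2, 3, 4]
Entering loop: for val in items:

After execution: mapping = {3: 3, 1: 1, 2: 1, 4: 1}
{3: 3, 1: 1, 2: 1, 4: 1}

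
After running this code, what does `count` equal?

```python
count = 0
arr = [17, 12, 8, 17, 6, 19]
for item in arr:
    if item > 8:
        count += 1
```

Let's trace through this code step by step.

Initialize: count = 0
Initialize: arr = [17, 12, 8, 17, 6, 19]
Entering loop: for item in arr:

After execution: count = 4
4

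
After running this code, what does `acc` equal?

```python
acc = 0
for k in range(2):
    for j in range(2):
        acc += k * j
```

Let's trace through this code step by step.

Initialize: acc = 0
Entering loop: for k in range(2):

After execution: acc = 1
1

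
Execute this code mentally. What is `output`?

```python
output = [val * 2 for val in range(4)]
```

Let's trace through this code step by step.

Initialize: output = [val * 2 for val in range(4)]

After execution: output = [0, 2, 4, 6]
[0, 2, 4, 6]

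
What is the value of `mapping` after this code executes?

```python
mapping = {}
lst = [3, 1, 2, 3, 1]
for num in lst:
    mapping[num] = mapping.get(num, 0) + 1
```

Let's trace through this code step by step.

Initialize: mapping = {}
Initialize: lst = [3, 1, 2, 3, 1]
Entering loop: for num in lst:

After execution: mapping = {3: 2, 1: 2, 2: 1}
{3: 2, 1: 2, 2: 1}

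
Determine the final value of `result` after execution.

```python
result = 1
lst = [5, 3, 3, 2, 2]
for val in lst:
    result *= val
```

Let's trace through this code step by step.

Initialize: result = 1
Initialize: lst = [5, 3, 3, 2, 2]
Entering loop: for val in lst:

After execution: result = 180
180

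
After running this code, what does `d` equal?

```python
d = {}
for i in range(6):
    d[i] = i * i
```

Let's trace through this code step by step.

Initialize: d = {}
Entering loop: for i in range(6):

After execution: d = {0: 0, 1: 1, 2: 4, 3: 9, 4: 16, 5: 25}
{0: 0, 1: 1, 2: 4, 3: 9, 4: 16, 5: 25}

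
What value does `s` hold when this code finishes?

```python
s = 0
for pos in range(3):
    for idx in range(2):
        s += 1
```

Let's trace through this code step by step.

Initialize: s = 0
Entering loop: for pos in range(3):

After execution: s = 6
6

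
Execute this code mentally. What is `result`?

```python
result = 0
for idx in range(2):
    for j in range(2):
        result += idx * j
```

Let's trace through this code step by step.

Initialize: result = 0
Entering loop: for idx in range(2):

After execution: result = 1
1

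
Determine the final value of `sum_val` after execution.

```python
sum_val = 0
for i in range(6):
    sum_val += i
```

Let's trace through this code step by step.

Initialize: sum_val = 0
Entering loop: for i in range(6):

After execution: sum_val = 15
15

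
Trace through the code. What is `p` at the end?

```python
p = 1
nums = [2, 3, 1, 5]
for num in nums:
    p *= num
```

Let's trace through this code step by step.

Initialize: p = 1
Initialize: nums = [2, 3, 1, 5]
Entering loop: for num in nums:

After execution: p = 30
30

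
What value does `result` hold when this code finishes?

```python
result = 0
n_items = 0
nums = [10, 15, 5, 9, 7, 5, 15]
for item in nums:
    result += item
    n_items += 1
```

Let's trace through this code step by step.

Initialize: result = 0
Initialize: n_items = 0
Initialize: nums = [10, 15, 5, 9, 7, 5, 15]
Entering loop: for item in nums:

After execution: result = 66
66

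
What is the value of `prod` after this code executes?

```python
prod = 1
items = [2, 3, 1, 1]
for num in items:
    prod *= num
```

Let's trace through this code step by step.

Initialize: prod = 1
Initialize: items = [2, 3, 1, 1]
Entering loop: for num in items:

After execution: prod = 6
6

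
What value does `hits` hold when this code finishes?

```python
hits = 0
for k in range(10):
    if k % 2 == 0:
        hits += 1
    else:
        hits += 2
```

Let's trace through this code step by step.

Initialize: hits = 0
Entering loop: for k in range(10):

After execution: hits = 15
15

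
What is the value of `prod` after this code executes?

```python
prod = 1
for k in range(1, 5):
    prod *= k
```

Let's trace through this code step by step.

Initialize: prod = 1
Entering loop: for k in range(1, 5):

After execution: prod = 24
24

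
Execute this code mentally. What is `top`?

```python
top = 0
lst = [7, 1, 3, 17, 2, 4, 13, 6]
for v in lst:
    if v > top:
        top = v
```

Let's trace through this code step by step.

Initialize: top = 0
Initialize: lst = [7, 1, 3, 17, 2, 4, 13, 6]
Entering loop: for v in lst:

After execution: top = 17
17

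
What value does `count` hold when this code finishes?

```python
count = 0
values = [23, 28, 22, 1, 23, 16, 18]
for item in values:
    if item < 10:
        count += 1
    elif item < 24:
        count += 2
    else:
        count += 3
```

Let's trace through this code step by step.

Initialize: count = 0
Initialize: values = [23, 28, 22, 1, 23, 16, 18]
Entering loop: for item in values:

After execution: count = 14
14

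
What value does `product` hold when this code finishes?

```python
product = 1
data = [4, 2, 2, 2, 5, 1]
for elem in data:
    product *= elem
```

Let's trace through this code step by step.

Initialize: product = 1
Initialize: data = [4, 2, 2, 2, 5, 1]
Entering loop: for elem in data:

After execution: product = 160
160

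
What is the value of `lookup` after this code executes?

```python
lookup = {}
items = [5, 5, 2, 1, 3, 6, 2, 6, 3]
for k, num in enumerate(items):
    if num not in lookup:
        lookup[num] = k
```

Let's trace through this code step by step.

Initialize: lookup = {}
Initialize: items = [5, 5, 2, 1, 3, 6, 2, 6, 3]
Entering loop: for k, num in enumerate(items):

After execution: lookup = {5: 0, 2: 2, 1: 3, 3: 4, 6: 5}
{5: 0, 2: 2, 1: 3, 3: 4, 6: 5}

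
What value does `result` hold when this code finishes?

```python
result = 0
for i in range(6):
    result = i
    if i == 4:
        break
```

Let's trace through this code step by step.

Initialize: result = 0
Entering loop: for i in range(6):

After execution: result = 4
4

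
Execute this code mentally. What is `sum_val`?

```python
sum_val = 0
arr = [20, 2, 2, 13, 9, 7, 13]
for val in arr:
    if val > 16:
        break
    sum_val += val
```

Let's trace through this code step by step.

Initialize: sum_val = 0
Initialize: arr = [20, 2, 2, 13, 9, 7, 13]
Entering loop: for val in arr:

After execution: sum_val = 0
0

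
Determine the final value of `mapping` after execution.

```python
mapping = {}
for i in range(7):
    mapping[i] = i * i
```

Let's trace through this code step by step.

Initialize: mapping = {}
Entering loop: for i in range(7):

After execution: mapping = {0: 0, 1: 1, 2: 4, 3: 9, 4: 16, 5: 25, 6: 36}
{0: 0, 1: 1, 2: 4, 3: 9, 4: 16, 5: 25, 6: 36}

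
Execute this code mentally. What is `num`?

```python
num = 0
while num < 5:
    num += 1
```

Let's trace through this code step by step.

Initialize: num = 0
Entering loop: while num < 5:

After execution: num = 5
5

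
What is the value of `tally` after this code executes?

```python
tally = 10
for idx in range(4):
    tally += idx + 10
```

Let's trace through this code step by step.

Initialize: tally = 10
Entering loop: for idx in range(4):

After execution: tally = 56
56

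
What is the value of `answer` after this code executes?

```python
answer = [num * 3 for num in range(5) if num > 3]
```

Let's trace through this code step by step.

Initialize: answer = [num * 3 for num in range(5) if num > 3]

After execution: answer = [12]
[12]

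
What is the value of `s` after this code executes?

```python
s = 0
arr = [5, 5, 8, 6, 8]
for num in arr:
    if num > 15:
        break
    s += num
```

Let's trace through this code step by step.

Initialize: s = 0
Initialize: arr = [5, 5, 8, 6, 8]
Entering loop: for num in arr:

After execution: s = 32
32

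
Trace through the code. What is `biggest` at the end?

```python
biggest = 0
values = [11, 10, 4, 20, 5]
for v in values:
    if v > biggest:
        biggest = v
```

Let's trace through this code step by step.

Initialize: biggest = 0
Initialize: values = [11, 10, 4, 20, 5]
Entering loop: for v in values:

After execution: biggest = 20
20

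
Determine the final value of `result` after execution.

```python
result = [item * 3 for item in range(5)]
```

Let's trace through this code step by step.

Initialize: result = [item * 3 for item in range(5)]

After execution: result = [0, 3, 6, 9, 12]
[0, 3, 6, 9, 12]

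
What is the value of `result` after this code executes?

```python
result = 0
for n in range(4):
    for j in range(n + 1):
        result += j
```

Let's trace through this code step by step.

Initialize: result = 0
Entering loop: for n in range(4):

After execution: result = 10
10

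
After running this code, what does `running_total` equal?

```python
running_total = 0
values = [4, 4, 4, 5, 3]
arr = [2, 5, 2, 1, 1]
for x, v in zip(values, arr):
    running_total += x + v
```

Let's trace through this code step by step.

Initialize: running_total = 0
Initialize: values = [4, 4, 4, 5, 3]
Initialize: arr = [2, 5, 2, 1, 1]
Entering loop: for x, v in zip(values, arr):

After execution: running_total = 31
31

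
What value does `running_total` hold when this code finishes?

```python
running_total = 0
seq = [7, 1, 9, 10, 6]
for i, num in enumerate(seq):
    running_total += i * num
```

Let's trace through this code step by step.

Initialize: running_total = 0
Initialize: seq = [7, 1, 9, 10, 6]
Entering loop: for i, num in enumerate(seq):

After execution: running_total = 73
73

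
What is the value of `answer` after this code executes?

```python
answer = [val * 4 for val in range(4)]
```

Let's trace through this code step by step.

Initialize: answer = [val * 4 for val in range(4)]

After execution: answer = [0, 4, 8, 12]
[0, 4, 8, 12]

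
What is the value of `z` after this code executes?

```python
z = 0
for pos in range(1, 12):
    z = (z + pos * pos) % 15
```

Let's trace through this code step by step.

Initialize: z = 0
Entering loop: for pos in range(1, 12):

After execution: z = 11
11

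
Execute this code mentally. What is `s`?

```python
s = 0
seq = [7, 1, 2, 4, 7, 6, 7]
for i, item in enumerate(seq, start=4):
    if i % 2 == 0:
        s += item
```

Let's trace through this code step by step.

Initialize: s = 0
Initialize: seq = [7, 1, 2, 4, 7, 6, 7]
Entering loop: for i, item in enumerate(seq, start=4):

After execution: s = 23
23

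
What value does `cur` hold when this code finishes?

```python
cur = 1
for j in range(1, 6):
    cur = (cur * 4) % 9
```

Let's trace through this code step by step.

Initialize: cur = 1
Entering loop: for j in range(1, 6):

After execution: cur = 7
7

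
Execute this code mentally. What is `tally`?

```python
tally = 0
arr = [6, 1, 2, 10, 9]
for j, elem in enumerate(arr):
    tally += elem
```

Let's trace through this code step by step.

Initialize: tally = 0
Initialize: arr = [6, 1, 2, 10, 9]
Entering loop: for j, elem in enumerate(arr):

After execution: tally = 28
28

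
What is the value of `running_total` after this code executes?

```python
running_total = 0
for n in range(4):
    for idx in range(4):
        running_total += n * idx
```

Let's trace through this code step by step.

Initialize: running_total = 0
Entering loop: for n in range(4):

After execution: running_total = 36
36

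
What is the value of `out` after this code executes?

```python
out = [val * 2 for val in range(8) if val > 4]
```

Let's trace through this code step by step.

Initialize: out = [val * 2 for val in range(8) if val > 4]

After execution: out = [10, 12, 14]
[10, 12, 14]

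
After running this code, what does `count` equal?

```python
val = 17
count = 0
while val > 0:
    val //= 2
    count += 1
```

Let's trace through this code step by step.

Initialize: val = 17
Initialize: count = 0
Entering loop: while val > 0:

After execution: count = 5
5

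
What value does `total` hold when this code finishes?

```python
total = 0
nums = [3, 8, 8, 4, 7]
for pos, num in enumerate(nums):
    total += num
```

Let's trace through this code step by step.

Initialize: total = 0
Initialize: nums = [3, 8, 8, 4, 7]
Entering loop: for pos, num in enumerate(nums):

After execution: total = 30
30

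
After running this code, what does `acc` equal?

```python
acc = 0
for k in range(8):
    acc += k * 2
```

Let's trace through this code step by step.

Initialize: acc = 0
Entering loop: for k in range(8):

After execution: acc = 56
56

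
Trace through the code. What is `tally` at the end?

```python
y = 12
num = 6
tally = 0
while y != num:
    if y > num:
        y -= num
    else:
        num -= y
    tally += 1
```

Let's trace through this code step by step.

Initialize: y = 12
Initialize: num = 6
Initialize: tally = 0
Entering loop: while y != num:

After execution: tally = 1
1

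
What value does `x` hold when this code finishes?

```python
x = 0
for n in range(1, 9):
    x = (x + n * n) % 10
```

Let's trace through this code step by step.

Initialize: x = 0
Entering loop: for n in range(1, 9):

After execution: x = 4
4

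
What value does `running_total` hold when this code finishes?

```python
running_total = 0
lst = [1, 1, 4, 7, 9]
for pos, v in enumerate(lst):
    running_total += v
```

Let's trace through this code step by step.

Initialize: running_total = 0
Initialize: lst = [1, 1, 4, 7, 9]
Entering loop: for pos, v in enumerate(lst):

After execution: running_total = 22
22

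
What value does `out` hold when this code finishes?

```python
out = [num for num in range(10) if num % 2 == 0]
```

Let's trace through this code step by step.

Initialize: out = [num for num in range(10) if num % 2 == 0]

After execution: out = [0, 2, 4, 6, 8]
[0, 2, 4, 6, 8]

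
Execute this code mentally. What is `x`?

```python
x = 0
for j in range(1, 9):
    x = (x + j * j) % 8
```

Let's trace through this code step by step.

Initialize: x = 0
Entering loop: for j in range(1, 9):

After execution: x = 4
4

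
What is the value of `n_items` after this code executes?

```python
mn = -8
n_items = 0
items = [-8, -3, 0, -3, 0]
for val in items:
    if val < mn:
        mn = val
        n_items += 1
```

Let's trace through this code step by step.

Initialize: mn = -8
Initialize: n_items = 0
Initialize: items = [-8, -3, 0, -3, 0]
Entering loop: for val in items:

After execution: n_items = 0
0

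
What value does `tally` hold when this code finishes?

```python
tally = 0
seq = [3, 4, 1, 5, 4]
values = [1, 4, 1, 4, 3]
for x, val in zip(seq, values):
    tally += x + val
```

Let's trace through this code step by step.

Initialize: tally = 0
Initialize: seq = [3, 4, 1, 5, 4]
Initialize: values = [1, 4, 1, 4, 3]
Entering loop: for x, val in zip(seq, values):

After execution: tally = 30
30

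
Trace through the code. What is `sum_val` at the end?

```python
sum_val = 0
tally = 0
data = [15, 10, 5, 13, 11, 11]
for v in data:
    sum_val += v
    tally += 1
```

Let's trace through this code step by step.

Initialize: sum_val = 0
Initialize: tally = 0
Initialize: data = [15, 10, 5, 13, 11, 11]
Entering loop: for v in data:

After execution: sum_val = 65
65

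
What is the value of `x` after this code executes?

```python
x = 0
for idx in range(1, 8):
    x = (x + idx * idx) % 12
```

Let's trace through this code step by step.

Initialize: x = 0
Entering loop: for idx in range(1, 8):

After execution: x = 8
8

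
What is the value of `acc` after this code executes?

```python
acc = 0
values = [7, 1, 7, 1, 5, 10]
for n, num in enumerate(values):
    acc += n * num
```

Let's trace through this code step by step.

Initialize: acc = 0
Initialize: values = [7, 1, 7, 1, 5, 10]
Entering loop: for n, num in enumerate(values):

After execution: acc = 88
88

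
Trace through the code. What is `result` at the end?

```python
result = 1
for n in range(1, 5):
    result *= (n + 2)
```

Let's trace through this code step by step.

Initialize: result = 1
Entering loop: for n in range(1, 5):

After execution: result = 360
360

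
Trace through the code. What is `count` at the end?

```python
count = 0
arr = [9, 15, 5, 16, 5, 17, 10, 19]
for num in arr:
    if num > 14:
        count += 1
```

Let's trace through this code step by step.

Initialize: count = 0
Initialize: arr = [9, 15, 5, 16, 5, 17, 10, 19]
Entering loop: for num in arr:

After execution: count = 4
4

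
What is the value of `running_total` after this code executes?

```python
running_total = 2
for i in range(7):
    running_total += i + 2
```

Let's trace through this code step by step.

Initialize: running_total = 2
Entering loop: for i in range(7):

After execution: running_total = 37
37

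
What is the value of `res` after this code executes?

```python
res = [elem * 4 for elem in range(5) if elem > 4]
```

Let's trace through this code step by step.

Initialize: res = [elem * 4 for elem in range(5) if elem > 4]

After execution: res = []
[]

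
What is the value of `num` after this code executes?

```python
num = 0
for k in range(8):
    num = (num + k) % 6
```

Let's trace through this code step by step.

Initialize: num = 0
Entering loop: for k in range(8):

After execution: num = 4
4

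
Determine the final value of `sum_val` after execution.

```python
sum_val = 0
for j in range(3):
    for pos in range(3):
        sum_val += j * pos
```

Let's trace through this code step by step.

Initialize: sum_val = 0
Entering loop: for j in range(3):

After execution: sum_val = 9
9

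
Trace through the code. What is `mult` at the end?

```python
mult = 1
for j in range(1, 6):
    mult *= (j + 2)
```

Let's trace through this code step by step.

Initialize: mult = 1
Entering loop: for j in range(1, 6):

After execution: mult = 2520
2520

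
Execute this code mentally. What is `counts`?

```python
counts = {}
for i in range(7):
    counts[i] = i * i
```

Let's trace through this code step by step.

Initialize: counts = {}
Entering loop: for i in range(7):

After execution: counts = {0: 0, 1: 1, 2: 4, 3: 9, 4: 16, 5: 25, 6: 36}
{0: 0, 1: 1, 2: 4, 3: 9, 4: 16, 5: 25, 6: 36}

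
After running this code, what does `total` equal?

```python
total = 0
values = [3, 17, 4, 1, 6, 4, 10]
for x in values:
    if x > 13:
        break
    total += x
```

Let's trace through this code step by step.

Initialize: total = 0
Initialize: values = [3, 17, 4, 1, 6, 4, 10]
Entering loop: for x in values:

After execution: total = 3
3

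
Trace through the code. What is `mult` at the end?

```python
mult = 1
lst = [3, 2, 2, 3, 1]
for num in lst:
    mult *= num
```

Let's trace through this code step by step.

Initialize: mult = 1
Initialize: lst = [3, 2, 2, 3, 1]
Entering loop: for num in lst:

After execution: mult = 36
36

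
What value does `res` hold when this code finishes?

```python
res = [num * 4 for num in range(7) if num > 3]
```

Let's trace through this code step by step.

Initialize: res = [num * 4 for num in range(7) if num > 3]

After execution: res = [16, 20, 24]
[16, 20, 24]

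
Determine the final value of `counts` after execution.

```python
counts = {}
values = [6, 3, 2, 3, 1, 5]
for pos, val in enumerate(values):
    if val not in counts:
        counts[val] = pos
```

Let's trace through this code step by step.

Initialize: counts = {}
Initialize: values = [6, 3, 2, 3, 1, 5]
Entering loop: for pos, val in enumerate(values):

After execution: counts = {6: 0, 3: 1, 2: 2, 1: 4, 5: 5}
{6: 0, 3: 1, 2: 2, 1: 4, 5: 5}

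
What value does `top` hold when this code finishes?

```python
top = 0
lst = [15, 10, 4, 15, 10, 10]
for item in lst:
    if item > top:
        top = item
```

Let's trace through this code step by step.

Initialize: top = 0
Initialize: lst = [15, 10, 4, 15, 10, 10]
Entering loop: for item in lst:

After execution: top = 15
15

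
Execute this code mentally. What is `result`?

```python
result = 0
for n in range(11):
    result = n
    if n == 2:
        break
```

Let's trace through this code step by step.

Initialize: result = 0
Entering loop: for n in range(11):

After execution: result = 2
2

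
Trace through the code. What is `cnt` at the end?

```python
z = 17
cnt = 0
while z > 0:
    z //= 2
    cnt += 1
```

Let's trace through this code step by step.

Initialize: z = 17
Initialize: cnt = 0
Entering loop: while z > 0:

After execution: cnt = 5
5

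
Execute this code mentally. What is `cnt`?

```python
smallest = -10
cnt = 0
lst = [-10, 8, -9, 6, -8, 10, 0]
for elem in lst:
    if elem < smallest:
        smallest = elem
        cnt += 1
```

Let's trace through this code step by step.

Initialize: smallest = -10
Initialize: cnt = 0
Initialize: lst = [-10, 8, -9, 6, -8, 10, 0]
Entering loop: for elem in lst:

After execution: cnt = 0
0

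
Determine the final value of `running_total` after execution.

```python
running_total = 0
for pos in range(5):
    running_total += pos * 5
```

Let's trace through this code step by step.

Initialize: running_total = 0
Entering loop: for pos in range(5):

After execution: running_total = 50
50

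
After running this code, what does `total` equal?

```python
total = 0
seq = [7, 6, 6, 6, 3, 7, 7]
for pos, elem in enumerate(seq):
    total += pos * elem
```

Let's trace through this code step by step.

Initialize: total = 0
Initialize: seq = [7, 6, 6, 6, 3, 7, 7]
Entering loop: for pos, elem in enumerate(seq):

After execution: total = 125
125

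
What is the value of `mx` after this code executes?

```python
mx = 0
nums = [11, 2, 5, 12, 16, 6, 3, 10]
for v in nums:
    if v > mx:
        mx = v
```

Let's trace through this code step by step.

Initialize: mx = 0
Initialize: nums = [11, 2, 5, 12, 16, 6, 3, 10]
Entering loop: for v in nums:

After execution: mx = 16
16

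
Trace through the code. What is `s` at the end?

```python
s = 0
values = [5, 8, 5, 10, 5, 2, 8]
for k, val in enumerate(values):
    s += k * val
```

Let's trace through this code step by step.

Initialize: s = 0
Initialize: values = [5, 8, 5, 10, 5, 2, 8]
Entering loop: for k, val in enumerate(values):

After execution: s = 126
126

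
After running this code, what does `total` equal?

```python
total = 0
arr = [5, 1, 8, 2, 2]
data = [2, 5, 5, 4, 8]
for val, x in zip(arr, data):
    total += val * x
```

Let's trace through this code step by step.

Initialize: total = 0
Initialize: arr = [5, 1, 8, 2, 2]
Initialize: data = [2, 5, 5, 4, 8]
Entering loop: for val, x in zip(arr, data):

After execution: total = 79
79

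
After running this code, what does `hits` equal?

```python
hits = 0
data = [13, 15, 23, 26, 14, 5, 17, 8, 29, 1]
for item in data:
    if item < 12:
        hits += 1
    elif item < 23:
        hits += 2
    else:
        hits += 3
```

Let's trace through this code step by step.

Initialize: hits = 0
Initialize: data = [13, 15, 23, 26, 14, 5, 17, 8, 29, 1]
Entering loop: for item in data:

After execution: hits = 20
20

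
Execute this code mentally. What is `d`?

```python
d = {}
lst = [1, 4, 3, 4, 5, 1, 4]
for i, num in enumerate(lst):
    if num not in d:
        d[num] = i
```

Let's trace through this code step by step.

Initialize: d = {}
Initialize: lst = [1, 4, 3, 4, 5, 1, 4]
Entering loop: for i, num in enumerate(lst):

After execution: d = {1: 0, 4: 1, 3: 2, 5: 4}
{1: 0, 4: 1, 3: 2, 5: 4}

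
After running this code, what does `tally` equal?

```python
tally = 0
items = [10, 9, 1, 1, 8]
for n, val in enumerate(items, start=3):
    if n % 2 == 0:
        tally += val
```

Let's trace through this code step by step.

Initialize: tally = 0
Initialize: items = [10, 9, 1, 1, 8]
Entering loop: for n, val in enumerate(items, start=3):

After execution: tally = 10
10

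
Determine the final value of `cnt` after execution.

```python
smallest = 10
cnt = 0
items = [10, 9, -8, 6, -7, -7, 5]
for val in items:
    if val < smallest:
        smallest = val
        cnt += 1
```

Let's trace through this code step by step.

Initialize: smallest = 10
Initialize: cnt = 0
Initialize: items = [10, 9, -8, 6, -7, -7, 5]
Entering loop: for val in items:

After execution: cnt = 2
2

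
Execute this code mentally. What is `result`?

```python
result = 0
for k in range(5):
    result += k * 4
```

Let's trace through this code step by step.

Initialize: result = 0
Entering loop: for k in range(5):

After execution: result = 40
40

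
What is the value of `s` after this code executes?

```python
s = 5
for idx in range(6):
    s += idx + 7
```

Let's trace through this code step by step.

Initialize: s = 5
Entering loop: for idx in range(6):

After execution: s = 62
62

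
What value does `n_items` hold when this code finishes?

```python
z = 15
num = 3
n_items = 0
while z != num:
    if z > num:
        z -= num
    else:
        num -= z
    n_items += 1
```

Let's trace through this code step by step.

Initialize: z = 15
Initialize: num = 3
Initialize: n_items = 0
Entering loop: while z != num:

After execution: n_items = 4
4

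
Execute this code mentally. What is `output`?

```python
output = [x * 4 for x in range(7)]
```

Let's trace through this code step by step.

Initialize: output = [x * 4 for x in range(7)]

After execution: output = [0, 4, 8, 12, 16, 20, 24]
[0, 4, 8, 12, 16, 20, 24]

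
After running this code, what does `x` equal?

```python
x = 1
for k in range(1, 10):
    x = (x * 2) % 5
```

Let's trace through this code step by step.

Initialize: x = 1
Entering loop: for k in range(1, 10):

After execution: x = 2
2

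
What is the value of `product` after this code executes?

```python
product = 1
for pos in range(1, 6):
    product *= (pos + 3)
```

Let's trace through this code step by step.

Initialize: product = 1
Entering loop: for pos in range(1, 6):

After execution: product = 6720
6720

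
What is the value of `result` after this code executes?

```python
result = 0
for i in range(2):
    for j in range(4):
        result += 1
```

Let's trace through this code step by step.

Initialize: result = 0
Entering loop: for i in range(2):

After execution: result = 8
8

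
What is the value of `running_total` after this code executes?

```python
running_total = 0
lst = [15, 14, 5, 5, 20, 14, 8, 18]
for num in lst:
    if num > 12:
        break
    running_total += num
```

Let's trace through this code step by step.

Initialize: running_total = 0
Initialize: lst = [15, 14, 5, 5, 20, 14, 8, 18]
Entering loop: for num in lst:

After execution: running_total = 0
0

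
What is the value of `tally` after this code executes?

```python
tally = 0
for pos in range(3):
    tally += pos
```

Let's trace through this code step by step.

Initialize: tally = 0
Entering loop: for pos in range(3):

After execution: tally = 3
3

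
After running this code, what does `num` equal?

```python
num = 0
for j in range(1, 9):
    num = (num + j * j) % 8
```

Let's trace through this code step by step.

Initialize: num = 0
Entering loop: for j in range(1, 9):

After execution: num = 4
4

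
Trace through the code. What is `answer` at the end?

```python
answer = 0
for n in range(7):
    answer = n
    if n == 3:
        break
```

Let's trace through this code step by step.

Initialize: answer = 0
Entering loop: for n in range(7):

After execution: answer = 3
3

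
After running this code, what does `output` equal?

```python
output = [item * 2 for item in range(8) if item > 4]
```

Let's trace through this code step by step.

Initialize: output = [item * 2 for item in range(8) if item > 4]

After execution: output = [10, 12, 14]
[10, 12, 14]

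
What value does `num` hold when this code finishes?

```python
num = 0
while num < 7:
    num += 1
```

Let's trace through this code step by step.

Initialize: num = 0
Entering loop: while num < 7:

After execution: num = 7
7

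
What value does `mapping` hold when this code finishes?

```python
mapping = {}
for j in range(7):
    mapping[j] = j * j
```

Let's trace through this code step by step.

Initialize: mapping = {}
Entering loop: for j in range(7):

After execution: mapping = {0: 0, 1: 1, 2: 4, 3: 9, 4: 16, 5: 25, 6: 36}
{0: 0, 1: 1, 2: 4, 3: 9, 4: 16, 5: 25, 6: 36}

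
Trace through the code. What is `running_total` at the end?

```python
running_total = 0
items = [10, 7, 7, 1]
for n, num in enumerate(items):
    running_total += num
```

Let's trace through this code step by step.

Initialize: running_total = 0
Initialize: items = [10, 7, 7, 1]
Entering loop: for n, num in enumerate(items):

After execution: running_total = 25
25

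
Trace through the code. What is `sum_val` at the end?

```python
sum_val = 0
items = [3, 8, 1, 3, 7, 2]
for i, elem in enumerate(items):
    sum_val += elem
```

Let's trace through this code step by step.

Initialize: sum_val = 0
Initialize: items = [3, 8, 1, 3, 7, 2]
Entering loop: for i, elem in enumerate(items):

After execution: sum_val = 24
24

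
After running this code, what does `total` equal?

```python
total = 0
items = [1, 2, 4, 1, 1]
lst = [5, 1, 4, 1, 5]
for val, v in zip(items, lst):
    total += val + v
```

Let's trace through this code step by step.

Initialize: total = 0
Initialize: items = [1, 2, 4, 1, 1]
Initialize: lst = [5, 1, 4, 1, 5]
Entering loop: for val, v in zip(items, lst):

After execution: total = 25
25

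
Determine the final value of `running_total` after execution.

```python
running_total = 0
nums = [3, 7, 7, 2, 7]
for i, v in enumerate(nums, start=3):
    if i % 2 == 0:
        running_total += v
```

Let's trace through this code step by step.

Initialize: running_total = 0
Initialize: nums = [3, 7, 7, 2, 7]
Entering loop: for i, v in enumerate(nums, start=3):

After execution: running_total = 9
9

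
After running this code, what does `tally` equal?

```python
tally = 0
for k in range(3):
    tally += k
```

Let's trace through this code step by step.

Initialize: tally = 0
Entering loop: for k in range(3):

After execution: tally = 3
3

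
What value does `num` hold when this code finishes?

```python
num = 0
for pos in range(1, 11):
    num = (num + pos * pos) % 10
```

Let's trace through this code step by step.

Initialize: num = 0
Entering loop: for pos in range(1, 11):

After execution: num = 5
5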